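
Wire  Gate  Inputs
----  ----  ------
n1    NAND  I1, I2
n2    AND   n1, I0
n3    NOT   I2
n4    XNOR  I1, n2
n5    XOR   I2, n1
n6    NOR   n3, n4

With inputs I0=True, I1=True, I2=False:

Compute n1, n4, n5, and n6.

n1 = True; n4 = True; n5 = True; n6 = False

n1 = I1 NAND I2 = True NAND False = True
n2 = n1 AND I0 = True AND True = True
n3 = NOT I2 = NOT False = True
n4 = I1 XNOR n2 = True XNOR True = True
n5 = I2 XOR n1 = False XOR True = True
n6 = n3 NOR n4 = True NOR True = False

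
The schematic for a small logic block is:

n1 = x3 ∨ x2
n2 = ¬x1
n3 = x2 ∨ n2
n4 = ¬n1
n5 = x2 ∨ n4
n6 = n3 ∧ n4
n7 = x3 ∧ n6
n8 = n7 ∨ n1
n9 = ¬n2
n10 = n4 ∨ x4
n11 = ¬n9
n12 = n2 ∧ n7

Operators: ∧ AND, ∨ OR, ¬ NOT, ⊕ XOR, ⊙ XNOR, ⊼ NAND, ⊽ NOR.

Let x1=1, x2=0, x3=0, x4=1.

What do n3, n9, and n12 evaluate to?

n1 = x3 OR x2 = 0 OR 0 = 0
n2 = NOT x1 = NOT 1 = 0
n3 = x2 OR n2 = 0 OR 0 = 0
n4 = NOT n1 = NOT 0 = 1
n6 = n3 AND n4 = 0 AND 1 = 0
n7 = x3 AND n6 = 0 AND 0 = 0
n9 = NOT n2 = NOT 0 = 1
n12 = n2 AND n7 = 0 AND 0 = 0

n3 = 0  n9 = 1  n12 = 0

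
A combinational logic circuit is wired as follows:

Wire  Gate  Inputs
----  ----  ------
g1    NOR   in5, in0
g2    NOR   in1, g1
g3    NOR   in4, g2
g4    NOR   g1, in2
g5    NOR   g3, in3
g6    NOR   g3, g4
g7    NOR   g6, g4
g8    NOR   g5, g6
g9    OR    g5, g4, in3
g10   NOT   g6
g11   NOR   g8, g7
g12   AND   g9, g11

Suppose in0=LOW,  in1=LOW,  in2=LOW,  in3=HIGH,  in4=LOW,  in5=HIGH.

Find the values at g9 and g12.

g9 = HIGH, g12 = LOW

g1 = in5 NOR in0 = HIGH NOR LOW = LOW
g2 = in1 NOR g1 = LOW NOR LOW = HIGH
g3 = in4 NOR g2 = LOW NOR HIGH = LOW
g4 = g1 NOR in2 = LOW NOR LOW = HIGH
g5 = g3 NOR in3 = LOW NOR HIGH = LOW
g6 = g3 NOR g4 = LOW NOR HIGH = LOW
g7 = g6 NOR g4 = LOW NOR HIGH = LOW
g8 = g5 NOR g6 = LOW NOR LOW = HIGH
g9 = g5 OR g4 OR in3 = LOW OR HIGH OR HIGH = HIGH
g11 = g8 NOR g7 = HIGH NOR LOW = LOW
g12 = g9 AND g11 = HIGH AND LOW = LOW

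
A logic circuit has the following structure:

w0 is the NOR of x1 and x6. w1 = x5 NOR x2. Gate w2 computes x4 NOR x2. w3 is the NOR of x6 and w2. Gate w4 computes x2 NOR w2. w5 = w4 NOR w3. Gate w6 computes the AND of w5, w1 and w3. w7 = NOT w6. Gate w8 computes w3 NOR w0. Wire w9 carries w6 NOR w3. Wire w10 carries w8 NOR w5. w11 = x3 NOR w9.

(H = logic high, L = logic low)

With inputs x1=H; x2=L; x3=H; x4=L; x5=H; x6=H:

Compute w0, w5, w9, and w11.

w0 = x1 NOR x6 = H NOR H = L
w1 = x5 NOR x2 = H NOR L = L
w2 = x4 NOR x2 = L NOR L = H
w3 = x6 NOR w2 = H NOR H = L
w4 = x2 NOR w2 = L NOR H = L
w5 = w4 NOR w3 = L NOR L = H
w6 = w5 AND w1 AND w3 = H AND L AND L = L
w9 = w6 NOR w3 = L NOR L = H
w11 = x3 NOR w9 = H NOR H = L

w0 = L, w5 = H, w9 = H, w11 = L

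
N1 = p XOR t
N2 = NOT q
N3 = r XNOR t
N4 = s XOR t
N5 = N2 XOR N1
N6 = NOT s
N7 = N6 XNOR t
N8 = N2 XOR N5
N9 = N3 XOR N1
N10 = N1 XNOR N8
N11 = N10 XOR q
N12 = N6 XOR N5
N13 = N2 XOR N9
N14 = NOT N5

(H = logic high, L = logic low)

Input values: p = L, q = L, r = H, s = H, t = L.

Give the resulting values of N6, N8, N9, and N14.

N6 = L  N8 = L  N9 = L  N14 = L

N1 = p XOR t = L XOR L = L
N2 = NOT q = NOT L = H
N3 = r XNOR t = H XNOR L = L
N5 = N2 XOR N1 = H XOR L = H
N6 = NOT s = NOT H = L
N8 = N2 XOR N5 = H XOR H = L
N9 = N3 XOR N1 = L XOR L = L
N14 = NOT N5 = NOT H = L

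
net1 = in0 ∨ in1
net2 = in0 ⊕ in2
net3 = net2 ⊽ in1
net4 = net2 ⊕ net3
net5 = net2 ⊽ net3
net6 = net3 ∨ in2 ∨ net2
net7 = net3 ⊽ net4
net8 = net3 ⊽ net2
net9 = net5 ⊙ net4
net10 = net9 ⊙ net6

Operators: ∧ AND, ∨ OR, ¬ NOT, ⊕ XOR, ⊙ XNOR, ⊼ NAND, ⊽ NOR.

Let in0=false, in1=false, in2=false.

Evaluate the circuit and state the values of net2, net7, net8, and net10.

net2 = false, net7 = false, net8 = false, net10 = false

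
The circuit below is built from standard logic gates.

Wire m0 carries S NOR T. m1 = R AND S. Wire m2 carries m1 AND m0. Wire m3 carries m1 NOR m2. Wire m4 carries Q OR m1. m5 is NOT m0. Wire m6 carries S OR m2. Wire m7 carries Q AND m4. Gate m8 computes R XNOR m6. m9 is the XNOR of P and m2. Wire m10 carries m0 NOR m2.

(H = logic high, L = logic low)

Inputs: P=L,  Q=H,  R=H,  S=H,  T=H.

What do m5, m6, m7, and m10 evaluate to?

m0 = S NOR T = H NOR H = L
m1 = R AND S = H AND H = H
m2 = m1 AND m0 = H AND L = L
m4 = Q OR m1 = H OR H = H
m5 = NOT m0 = NOT L = H
m6 = S OR m2 = H OR L = H
m7 = Q AND m4 = H AND H = H
m10 = m0 NOR m2 = L NOR L = H

m5 = H, m6 = H, m7 = H, m10 = H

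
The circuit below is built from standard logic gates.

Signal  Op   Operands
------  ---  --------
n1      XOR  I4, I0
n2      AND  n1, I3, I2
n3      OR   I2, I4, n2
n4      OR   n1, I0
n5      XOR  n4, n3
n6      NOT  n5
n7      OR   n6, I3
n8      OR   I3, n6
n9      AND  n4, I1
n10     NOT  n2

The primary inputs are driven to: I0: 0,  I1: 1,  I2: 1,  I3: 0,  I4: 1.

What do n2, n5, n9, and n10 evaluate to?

n1 = I4 XOR I0 = 1 XOR 0 = 1
n2 = n1 AND I3 AND I2 = 1 AND 0 AND 1 = 0
n3 = I2 OR I4 OR n2 = 1 OR 1 OR 0 = 1
n4 = n1 OR I0 = 1 OR 0 = 1
n5 = n4 XOR n3 = 1 XOR 1 = 0
n9 = n4 AND I1 = 1 AND 1 = 1
n10 = NOT n2 = NOT 0 = 1

n2 = 0, n5 = 0, n9 = 1, n10 = 1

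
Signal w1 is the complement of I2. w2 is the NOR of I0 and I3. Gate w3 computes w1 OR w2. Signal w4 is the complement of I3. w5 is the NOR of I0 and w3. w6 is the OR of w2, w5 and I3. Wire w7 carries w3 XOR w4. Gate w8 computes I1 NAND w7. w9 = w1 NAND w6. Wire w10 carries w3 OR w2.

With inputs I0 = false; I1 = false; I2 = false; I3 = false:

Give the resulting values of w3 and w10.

w1 = NOT I2 = NOT false = true
w2 = I0 NOR I3 = false NOR false = true
w3 = w1 OR w2 = true OR true = true
w10 = w3 OR w2 = true OR true = true

w3 = true  w10 = true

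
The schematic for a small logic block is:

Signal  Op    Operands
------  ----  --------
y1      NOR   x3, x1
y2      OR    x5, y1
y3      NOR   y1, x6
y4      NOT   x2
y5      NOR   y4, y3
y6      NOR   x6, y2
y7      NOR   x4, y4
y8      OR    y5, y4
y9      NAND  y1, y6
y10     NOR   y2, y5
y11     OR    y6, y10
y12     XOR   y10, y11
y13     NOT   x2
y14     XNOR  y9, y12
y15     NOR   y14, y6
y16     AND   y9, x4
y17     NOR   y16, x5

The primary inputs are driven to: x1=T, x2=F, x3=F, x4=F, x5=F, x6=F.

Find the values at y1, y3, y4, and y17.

y1 = x3 NOR x1 = F NOR T = F
y2 = x5 OR y1 = F OR F = F
y3 = y1 NOR x6 = F NOR F = T
y4 = NOT x2 = NOT F = T
y6 = x6 NOR y2 = F NOR F = T
y9 = y1 NAND y6 = F NAND T = T
y16 = y9 AND x4 = T AND F = F
y17 = y16 NOR x5 = F NOR F = T

y1 = F, y3 = T, y4 = T, y17 = T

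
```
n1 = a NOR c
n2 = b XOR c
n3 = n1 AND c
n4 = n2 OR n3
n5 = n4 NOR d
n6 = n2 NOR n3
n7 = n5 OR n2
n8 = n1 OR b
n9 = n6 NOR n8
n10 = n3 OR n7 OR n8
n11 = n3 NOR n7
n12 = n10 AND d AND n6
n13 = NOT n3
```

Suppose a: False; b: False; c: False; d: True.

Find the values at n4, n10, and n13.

n4 = False, n10 = True, n13 = True

n1 = a NOR c = False NOR False = True
n2 = b XOR c = False XOR False = False
n3 = n1 AND c = True AND False = False
n4 = n2 OR n3 = False OR False = False
n5 = n4 NOR d = False NOR True = False
n7 = n5 OR n2 = False OR False = False
n8 = n1 OR b = True OR False = True
n10 = n3 OR n7 OR n8 = False OR False OR True = True
n13 = NOT n3 = NOT False = True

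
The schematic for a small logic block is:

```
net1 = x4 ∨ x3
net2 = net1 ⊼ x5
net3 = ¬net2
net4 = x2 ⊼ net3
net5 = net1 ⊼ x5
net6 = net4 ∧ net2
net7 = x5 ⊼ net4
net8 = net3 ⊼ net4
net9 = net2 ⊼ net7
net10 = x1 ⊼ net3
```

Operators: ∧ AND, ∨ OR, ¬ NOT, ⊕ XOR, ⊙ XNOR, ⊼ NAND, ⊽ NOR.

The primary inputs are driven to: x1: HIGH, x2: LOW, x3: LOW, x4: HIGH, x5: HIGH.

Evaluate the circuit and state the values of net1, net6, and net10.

net1 = HIGH, net6 = LOW, net10 = LOW

net1 = x4 OR x3 = HIGH OR LOW = HIGH
net2 = net1 NAND x5 = HIGH NAND HIGH = LOW
net3 = NOT net2 = NOT LOW = HIGH
net4 = x2 NAND net3 = LOW NAND HIGH = HIGH
net6 = net4 AND net2 = HIGH AND LOW = LOW
net10 = x1 NAND net3 = HIGH NAND HIGH = LOW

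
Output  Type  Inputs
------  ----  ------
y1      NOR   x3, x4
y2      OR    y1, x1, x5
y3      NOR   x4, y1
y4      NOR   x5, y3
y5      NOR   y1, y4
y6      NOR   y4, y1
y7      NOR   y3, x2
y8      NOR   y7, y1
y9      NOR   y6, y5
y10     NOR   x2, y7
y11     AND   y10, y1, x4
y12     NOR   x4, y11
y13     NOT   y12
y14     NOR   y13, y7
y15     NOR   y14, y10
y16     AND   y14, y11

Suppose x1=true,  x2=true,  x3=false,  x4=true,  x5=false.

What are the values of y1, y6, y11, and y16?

y1 = false  y6 = false  y11 = false  y16 = false

y1 = x3 NOR x4 = false NOR true = false
y3 = x4 NOR y1 = true NOR false = false
y4 = x5 NOR y3 = false NOR false = true
y6 = y4 NOR y1 = true NOR false = false
y7 = y3 NOR x2 = false NOR true = false
y10 = x2 NOR y7 = true NOR false = false
y11 = y10 AND y1 AND x4 = false AND false AND true = false
y12 = x4 NOR y11 = true NOR false = false
y13 = NOT y12 = NOT false = true
y14 = y13 NOR y7 = true NOR false = false
y16 = y14 AND y11 = false AND false = false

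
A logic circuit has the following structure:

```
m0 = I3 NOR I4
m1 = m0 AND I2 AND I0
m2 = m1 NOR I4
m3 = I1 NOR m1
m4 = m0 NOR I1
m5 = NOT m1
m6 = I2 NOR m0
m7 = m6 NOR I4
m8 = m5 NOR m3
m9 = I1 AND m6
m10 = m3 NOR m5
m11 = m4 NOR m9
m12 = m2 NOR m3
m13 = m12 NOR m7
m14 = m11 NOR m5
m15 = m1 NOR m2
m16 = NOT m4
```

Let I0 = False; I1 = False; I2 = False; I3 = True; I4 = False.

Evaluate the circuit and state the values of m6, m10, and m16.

m0 = I3 NOR I4 = True NOR False = False
m1 = m0 AND I2 AND I0 = False AND False AND False = False
m3 = I1 NOR m1 = False NOR False = True
m4 = m0 NOR I1 = False NOR False = True
m5 = NOT m1 = NOT False = True
m6 = I2 NOR m0 = False NOR False = True
m10 = m3 NOR m5 = True NOR True = False
m16 = NOT m4 = NOT True = False

m6 = True, m10 = False, m16 = False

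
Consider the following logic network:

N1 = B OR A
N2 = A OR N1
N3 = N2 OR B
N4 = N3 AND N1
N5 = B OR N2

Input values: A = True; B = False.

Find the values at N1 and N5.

N1 = True, N5 = True

N1 = B OR A = False OR True = True
N2 = A OR N1 = True OR True = True
N5 = B OR N2 = False OR True = True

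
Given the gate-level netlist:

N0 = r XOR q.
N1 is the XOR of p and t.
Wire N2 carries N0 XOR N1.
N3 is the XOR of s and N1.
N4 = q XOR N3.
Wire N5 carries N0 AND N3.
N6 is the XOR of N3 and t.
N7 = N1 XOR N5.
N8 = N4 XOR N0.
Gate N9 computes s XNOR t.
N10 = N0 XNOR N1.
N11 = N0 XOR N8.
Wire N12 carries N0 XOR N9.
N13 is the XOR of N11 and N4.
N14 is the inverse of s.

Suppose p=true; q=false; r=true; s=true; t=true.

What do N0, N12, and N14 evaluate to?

N0 = true, N12 = false, N14 = false

N0 = r XOR q = true XOR false = true
N9 = s XNOR t = true XNOR true = true
N12 = N0 XOR N9 = true XOR true = false
N14 = NOT s = NOT true = false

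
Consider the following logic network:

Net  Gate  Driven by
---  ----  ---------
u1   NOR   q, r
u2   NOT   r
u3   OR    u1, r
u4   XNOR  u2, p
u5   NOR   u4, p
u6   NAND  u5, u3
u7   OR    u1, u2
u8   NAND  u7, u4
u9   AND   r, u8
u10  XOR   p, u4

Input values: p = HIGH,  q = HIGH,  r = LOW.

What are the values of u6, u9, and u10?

u6 = HIGH, u9 = LOW, u10 = LOW

u1 = q NOR r = HIGH NOR LOW = LOW
u2 = NOT r = NOT LOW = HIGH
u3 = u1 OR r = LOW OR LOW = LOW
u4 = u2 XNOR p = HIGH XNOR HIGH = HIGH
u5 = u4 NOR p = HIGH NOR HIGH = LOW
u6 = u5 NAND u3 = LOW NAND LOW = HIGH
u7 = u1 OR u2 = LOW OR HIGH = HIGH
u8 = u7 NAND u4 = HIGH NAND HIGH = LOW
u9 = r AND u8 = LOW AND LOW = LOW
u10 = p XOR u4 = HIGH XOR HIGH = LOW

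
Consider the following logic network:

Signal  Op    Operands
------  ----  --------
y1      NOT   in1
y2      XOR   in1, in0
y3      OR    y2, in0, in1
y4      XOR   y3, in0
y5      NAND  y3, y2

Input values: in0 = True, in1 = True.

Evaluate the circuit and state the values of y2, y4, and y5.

y2 = in1 XOR in0 = True XOR True = False
y3 = y2 OR in0 OR in1 = False OR True OR True = True
y4 = y3 XOR in0 = True XOR True = False
y5 = y3 NAND y2 = True NAND False = True

y2 = False; y4 = False; y5 = True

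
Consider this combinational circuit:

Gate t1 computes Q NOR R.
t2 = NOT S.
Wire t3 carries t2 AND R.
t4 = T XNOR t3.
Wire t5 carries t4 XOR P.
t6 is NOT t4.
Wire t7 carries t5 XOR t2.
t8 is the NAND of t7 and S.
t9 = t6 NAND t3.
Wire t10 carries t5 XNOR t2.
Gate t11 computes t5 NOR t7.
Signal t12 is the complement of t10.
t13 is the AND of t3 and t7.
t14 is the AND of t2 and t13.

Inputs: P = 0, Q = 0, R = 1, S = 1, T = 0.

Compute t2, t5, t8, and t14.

t2 = 0  t5 = 1  t8 = 0  t14 = 0

t2 = NOT S = NOT 1 = 0
t3 = t2 AND R = 0 AND 1 = 0
t4 = T XNOR t3 = 0 XNOR 0 = 1
t5 = t4 XOR P = 1 XOR 0 = 1
t7 = t5 XOR t2 = 1 XOR 0 = 1
t8 = t7 NAND S = 1 NAND 1 = 0
t13 = t3 AND t7 = 0 AND 1 = 0
t14 = t2 AND t13 = 0 AND 0 = 0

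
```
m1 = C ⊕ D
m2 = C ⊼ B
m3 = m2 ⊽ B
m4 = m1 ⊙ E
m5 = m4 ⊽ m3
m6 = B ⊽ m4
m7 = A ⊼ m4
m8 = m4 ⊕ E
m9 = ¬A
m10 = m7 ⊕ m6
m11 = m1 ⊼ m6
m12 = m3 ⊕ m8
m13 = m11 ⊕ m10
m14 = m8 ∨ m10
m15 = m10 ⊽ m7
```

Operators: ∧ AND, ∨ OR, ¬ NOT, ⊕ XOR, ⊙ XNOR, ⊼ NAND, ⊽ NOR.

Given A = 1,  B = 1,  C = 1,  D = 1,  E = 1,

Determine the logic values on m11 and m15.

m1 = C XOR D = 1 XOR 1 = 0
m4 = m1 XNOR E = 0 XNOR 1 = 0
m6 = B NOR m4 = 1 NOR 0 = 0
m7 = A NAND m4 = 1 NAND 0 = 1
m10 = m7 XOR m6 = 1 XOR 0 = 1
m11 = m1 NAND m6 = 0 NAND 0 = 1
m15 = m10 NOR m7 = 1 NOR 1 = 0

m11 = 1, m15 = 0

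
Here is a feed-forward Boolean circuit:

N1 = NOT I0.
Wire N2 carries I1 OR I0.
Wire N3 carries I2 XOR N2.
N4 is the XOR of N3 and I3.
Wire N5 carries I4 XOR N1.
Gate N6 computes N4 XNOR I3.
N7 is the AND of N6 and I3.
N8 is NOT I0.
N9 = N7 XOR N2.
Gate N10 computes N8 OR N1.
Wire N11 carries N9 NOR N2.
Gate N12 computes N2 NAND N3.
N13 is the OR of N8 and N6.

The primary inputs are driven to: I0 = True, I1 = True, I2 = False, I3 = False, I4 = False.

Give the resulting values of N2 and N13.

N2 = I1 OR I0 = True OR True = True
N3 = I2 XOR N2 = False XOR True = True
N4 = N3 XOR I3 = True XOR False = True
N6 = N4 XNOR I3 = True XNOR False = False
N8 = NOT I0 = NOT True = False
N13 = N8 OR N6 = False OR False = False

N2 = True; N13 = False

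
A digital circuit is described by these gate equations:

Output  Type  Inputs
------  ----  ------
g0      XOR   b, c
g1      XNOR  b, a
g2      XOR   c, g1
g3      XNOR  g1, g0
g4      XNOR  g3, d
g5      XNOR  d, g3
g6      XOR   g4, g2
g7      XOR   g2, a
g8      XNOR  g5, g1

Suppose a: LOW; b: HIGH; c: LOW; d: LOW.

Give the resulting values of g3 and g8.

g0 = b XOR c = HIGH XOR LOW = HIGH
g1 = b XNOR a = HIGH XNOR LOW = LOW
g3 = g1 XNOR g0 = LOW XNOR HIGH = LOW
g5 = d XNOR g3 = LOW XNOR LOW = HIGH
g8 = g5 XNOR g1 = HIGH XNOR LOW = LOW

g3 = LOW, g8 = LOW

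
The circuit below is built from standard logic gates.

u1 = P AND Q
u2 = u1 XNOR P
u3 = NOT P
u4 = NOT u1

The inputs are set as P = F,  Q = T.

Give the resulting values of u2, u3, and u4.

u2 = T  u3 = T  u4 = T

u1 = P AND Q = F AND T = F
u2 = u1 XNOR P = F XNOR F = T
u3 = NOT P = NOT F = T
u4 = NOT u1 = NOT F = T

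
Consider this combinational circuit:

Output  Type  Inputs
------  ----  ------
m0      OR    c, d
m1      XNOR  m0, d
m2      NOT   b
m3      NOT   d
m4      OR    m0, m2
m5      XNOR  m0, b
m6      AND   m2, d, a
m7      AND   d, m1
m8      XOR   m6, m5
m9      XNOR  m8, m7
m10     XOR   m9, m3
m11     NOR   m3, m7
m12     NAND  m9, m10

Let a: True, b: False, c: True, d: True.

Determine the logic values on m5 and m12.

m5 = False  m12 = False

m0 = c OR d = True OR True = True
m1 = m0 XNOR d = True XNOR True = True
m2 = NOT b = NOT False = True
m3 = NOT d = NOT True = False
m5 = m0 XNOR b = True XNOR False = False
m6 = m2 AND d AND a = True AND True AND True = True
m7 = d AND m1 = True AND True = True
m8 = m6 XOR m5 = True XOR False = True
m9 = m8 XNOR m7 = True XNOR True = True
m10 = m9 XOR m3 = True XOR False = True
m12 = m9 NAND m10 = True NAND True = False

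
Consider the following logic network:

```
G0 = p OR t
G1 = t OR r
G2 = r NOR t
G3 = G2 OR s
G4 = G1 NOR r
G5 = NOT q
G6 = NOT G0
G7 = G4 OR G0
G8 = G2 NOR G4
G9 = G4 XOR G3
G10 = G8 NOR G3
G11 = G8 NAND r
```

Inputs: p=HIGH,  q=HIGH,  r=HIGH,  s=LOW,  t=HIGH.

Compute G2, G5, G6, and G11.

G2 = LOW, G5 = LOW, G6 = LOW, G11 = LOW

G0 = p OR t = HIGH OR HIGH = HIGH
G1 = t OR r = HIGH OR HIGH = HIGH
G2 = r NOR t = HIGH NOR HIGH = LOW
G4 = G1 NOR r = HIGH NOR HIGH = LOW
G5 = NOT q = NOT HIGH = LOW
G6 = NOT G0 = NOT HIGH = LOW
G8 = G2 NOR G4 = LOW NOR LOW = HIGH
G11 = G8 NAND r = HIGH NAND HIGH = LOW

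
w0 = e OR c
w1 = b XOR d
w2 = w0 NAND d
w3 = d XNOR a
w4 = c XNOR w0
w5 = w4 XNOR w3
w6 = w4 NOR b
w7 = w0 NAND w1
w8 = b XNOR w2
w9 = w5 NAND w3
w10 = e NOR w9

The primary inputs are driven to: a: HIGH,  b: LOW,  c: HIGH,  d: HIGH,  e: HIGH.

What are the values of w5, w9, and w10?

w5 = HIGH, w9 = LOW, w10 = LOW

w0 = e OR c = HIGH OR HIGH = HIGH
w3 = d XNOR a = HIGH XNOR HIGH = HIGH
w4 = c XNOR w0 = HIGH XNOR HIGH = HIGH
w5 = w4 XNOR w3 = HIGH XNOR HIGH = HIGH
w9 = w5 NAND w3 = HIGH NAND HIGH = LOW
w10 = e NOR w9 = HIGH NOR LOW = LOW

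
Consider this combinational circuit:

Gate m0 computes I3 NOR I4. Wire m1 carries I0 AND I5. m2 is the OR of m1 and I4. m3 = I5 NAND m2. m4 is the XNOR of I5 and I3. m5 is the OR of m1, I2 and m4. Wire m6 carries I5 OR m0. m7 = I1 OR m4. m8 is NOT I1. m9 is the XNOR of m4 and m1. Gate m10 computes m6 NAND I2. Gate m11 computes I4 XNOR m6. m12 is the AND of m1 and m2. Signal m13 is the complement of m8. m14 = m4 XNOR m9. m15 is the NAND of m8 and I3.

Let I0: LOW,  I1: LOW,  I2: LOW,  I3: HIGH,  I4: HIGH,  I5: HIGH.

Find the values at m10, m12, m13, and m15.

m10 = HIGH  m12 = LOW  m13 = LOW  m15 = LOW

m0 = I3 NOR I4 = HIGH NOR HIGH = LOW
m1 = I0 AND I5 = LOW AND HIGH = LOW
m2 = m1 OR I4 = LOW OR HIGH = HIGH
m6 = I5 OR m0 = HIGH OR LOW = HIGH
m8 = NOT I1 = NOT LOW = HIGH
m10 = m6 NAND I2 = HIGH NAND LOW = HIGH
m12 = m1 AND m2 = LOW AND HIGH = LOW
m13 = NOT m8 = NOT HIGH = LOW
m15 = m8 NAND I3 = HIGH NAND HIGH = LOW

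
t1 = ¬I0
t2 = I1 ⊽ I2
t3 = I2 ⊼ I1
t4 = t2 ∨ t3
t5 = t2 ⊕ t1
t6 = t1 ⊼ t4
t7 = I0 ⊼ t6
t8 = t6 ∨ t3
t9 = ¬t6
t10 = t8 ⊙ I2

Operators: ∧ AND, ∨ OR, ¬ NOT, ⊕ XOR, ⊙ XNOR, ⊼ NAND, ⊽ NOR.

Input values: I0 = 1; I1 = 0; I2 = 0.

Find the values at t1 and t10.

t1 = 0, t10 = 0

t1 = NOT I0 = NOT 1 = 0
t2 = I1 NOR I2 = 0 NOR 0 = 1
t3 = I2 NAND I1 = 0 NAND 0 = 1
t4 = t2 OR t3 = 1 OR 1 = 1
t6 = t1 NAND t4 = 0 NAND 1 = 1
t8 = t6 OR t3 = 1 OR 1 = 1
t10 = t8 XNOR I2 = 1 XNOR 0 = 0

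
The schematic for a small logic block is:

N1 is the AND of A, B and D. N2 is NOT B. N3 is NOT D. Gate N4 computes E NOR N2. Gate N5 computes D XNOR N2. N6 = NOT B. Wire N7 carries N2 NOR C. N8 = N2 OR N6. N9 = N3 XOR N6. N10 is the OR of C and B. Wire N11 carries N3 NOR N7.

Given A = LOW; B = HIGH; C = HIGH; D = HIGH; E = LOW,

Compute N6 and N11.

N6 = LOW  N11 = HIGH

N2 = NOT B = NOT HIGH = LOW
N3 = NOT D = NOT HIGH = LOW
N6 = NOT B = NOT HIGH = LOW
N7 = N2 NOR C = LOW NOR HIGH = LOW
N11 = N3 NOR N7 = LOW NOR LOW = HIGH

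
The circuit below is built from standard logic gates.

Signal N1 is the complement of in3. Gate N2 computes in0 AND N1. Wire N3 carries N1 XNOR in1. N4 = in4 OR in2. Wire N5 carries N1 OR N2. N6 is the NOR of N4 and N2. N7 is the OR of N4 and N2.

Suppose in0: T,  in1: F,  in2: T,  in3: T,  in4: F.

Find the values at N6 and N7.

N1 = NOT in3 = NOT T = F
N2 = in0 AND N1 = T AND F = F
N4 = in4 OR in2 = F OR T = T
N6 = N4 NOR N2 = T NOR F = F
N7 = N4 OR N2 = T OR F = T

N6 = F  N7 = T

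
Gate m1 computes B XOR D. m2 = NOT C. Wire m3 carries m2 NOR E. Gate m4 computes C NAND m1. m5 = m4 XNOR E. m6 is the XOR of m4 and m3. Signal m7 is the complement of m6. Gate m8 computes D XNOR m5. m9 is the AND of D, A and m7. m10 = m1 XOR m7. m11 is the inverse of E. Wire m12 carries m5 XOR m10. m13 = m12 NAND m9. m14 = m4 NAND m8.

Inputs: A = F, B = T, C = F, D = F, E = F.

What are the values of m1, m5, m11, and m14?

m1 = T, m5 = F, m11 = T, m14 = F

m1 = B XOR D = T XOR F = T
m4 = C NAND m1 = F NAND T = T
m5 = m4 XNOR E = T XNOR F = F
m8 = D XNOR m5 = F XNOR F = T
m11 = NOT E = NOT F = T
m14 = m4 NAND m8 = T NAND T = F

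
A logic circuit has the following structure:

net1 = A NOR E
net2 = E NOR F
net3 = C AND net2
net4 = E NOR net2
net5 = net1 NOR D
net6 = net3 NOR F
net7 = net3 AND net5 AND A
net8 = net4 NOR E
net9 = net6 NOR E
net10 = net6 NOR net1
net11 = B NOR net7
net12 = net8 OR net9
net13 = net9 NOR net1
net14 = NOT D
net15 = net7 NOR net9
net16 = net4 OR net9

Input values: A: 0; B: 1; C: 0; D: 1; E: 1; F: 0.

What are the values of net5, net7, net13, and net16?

net5 = 0, net7 = 0, net13 = 1, net16 = 0

net1 = A NOR E = 0 NOR 1 = 0
net2 = E NOR F = 1 NOR 0 = 0
net3 = C AND net2 = 0 AND 0 = 0
net4 = E NOR net2 = 1 NOR 0 = 0
net5 = net1 NOR D = 0 NOR 1 = 0
net6 = net3 NOR F = 0 NOR 0 = 1
net7 = net3 AND net5 AND A = 0 AND 0 AND 0 = 0
net9 = net6 NOR E = 1 NOR 1 = 0
net13 = net9 NOR net1 = 0 NOR 0 = 1
net16 = net4 OR net9 = 0 OR 0 = 0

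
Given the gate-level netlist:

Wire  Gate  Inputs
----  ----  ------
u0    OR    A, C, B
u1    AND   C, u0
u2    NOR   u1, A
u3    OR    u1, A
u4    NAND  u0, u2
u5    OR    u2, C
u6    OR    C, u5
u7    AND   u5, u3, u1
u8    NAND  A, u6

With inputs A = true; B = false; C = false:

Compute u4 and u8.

u4 = true, u8 = true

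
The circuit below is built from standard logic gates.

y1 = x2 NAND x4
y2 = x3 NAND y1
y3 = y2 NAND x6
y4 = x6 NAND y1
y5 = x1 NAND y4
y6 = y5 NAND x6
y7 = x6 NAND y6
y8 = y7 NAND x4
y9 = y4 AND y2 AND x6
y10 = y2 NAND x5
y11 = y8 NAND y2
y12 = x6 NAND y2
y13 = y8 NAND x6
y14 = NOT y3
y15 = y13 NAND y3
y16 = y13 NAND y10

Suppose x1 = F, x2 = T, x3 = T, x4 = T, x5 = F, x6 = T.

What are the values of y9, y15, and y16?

y1 = x2 NAND x4 = T NAND T = F
y2 = x3 NAND y1 = T NAND F = T
y3 = y2 NAND x6 = T NAND T = F
y4 = x6 NAND y1 = T NAND F = T
y5 = x1 NAND y4 = F NAND T = T
y6 = y5 NAND x6 = T NAND T = F
y7 = x6 NAND y6 = T NAND F = T
y8 = y7 NAND x4 = T NAND T = F
y9 = y4 AND y2 AND x6 = T AND T AND T = T
y10 = y2 NAND x5 = T NAND F = T
y13 = y8 NAND x6 = F NAND T = T
y15 = y13 NAND y3 = T NAND F = T
y16 = y13 NAND y10 = T NAND T = F

y9 = T, y15 = T, y16 = F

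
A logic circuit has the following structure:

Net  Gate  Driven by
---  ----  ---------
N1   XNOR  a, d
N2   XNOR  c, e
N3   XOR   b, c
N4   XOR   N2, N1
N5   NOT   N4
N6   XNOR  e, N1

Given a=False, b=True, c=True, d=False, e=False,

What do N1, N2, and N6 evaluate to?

N1 = a XNOR d = False XNOR False = True
N2 = c XNOR e = True XNOR False = False
N6 = e XNOR N1 = False XNOR True = False

N1 = True  N2 = False  N6 = False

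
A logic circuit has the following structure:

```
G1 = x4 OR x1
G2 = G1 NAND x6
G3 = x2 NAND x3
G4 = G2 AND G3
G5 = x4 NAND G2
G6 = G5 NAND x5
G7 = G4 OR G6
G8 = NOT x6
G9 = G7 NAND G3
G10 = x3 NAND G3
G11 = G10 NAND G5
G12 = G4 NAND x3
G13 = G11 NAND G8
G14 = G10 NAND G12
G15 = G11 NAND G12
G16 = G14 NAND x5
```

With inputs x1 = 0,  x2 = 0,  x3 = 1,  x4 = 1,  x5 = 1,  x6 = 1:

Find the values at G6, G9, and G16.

G1 = x4 OR x1 = 1 OR 0 = 1
G2 = G1 NAND x6 = 1 NAND 1 = 0
G3 = x2 NAND x3 = 0 NAND 1 = 1
G4 = G2 AND G3 = 0 AND 1 = 0
G5 = x4 NAND G2 = 1 NAND 0 = 1
G6 = G5 NAND x5 = 1 NAND 1 = 0
G7 = G4 OR G6 = 0 OR 0 = 0
G9 = G7 NAND G3 = 0 NAND 1 = 1
G10 = x3 NAND G3 = 1 NAND 1 = 0
G12 = G4 NAND x3 = 0 NAND 1 = 1
G14 = G10 NAND G12 = 0 NAND 1 = 1
G16 = G14 NAND x5 = 1 NAND 1 = 0

G6 = 0, G9 = 1, G16 = 0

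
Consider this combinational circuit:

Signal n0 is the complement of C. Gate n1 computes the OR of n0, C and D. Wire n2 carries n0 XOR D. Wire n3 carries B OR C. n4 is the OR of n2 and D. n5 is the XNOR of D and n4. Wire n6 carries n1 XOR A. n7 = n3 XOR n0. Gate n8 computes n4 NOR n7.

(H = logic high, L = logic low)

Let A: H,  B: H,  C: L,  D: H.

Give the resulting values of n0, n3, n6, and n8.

n0 = H, n3 = H, n6 = L, n8 = L

n0 = NOT C = NOT L = H
n1 = n0 OR C OR D = H OR L OR H = H
n2 = n0 XOR D = H XOR H = L
n3 = B OR C = H OR L = H
n4 = n2 OR D = L OR H = H
n6 = n1 XOR A = H XOR H = L
n7 = n3 XOR n0 = H XOR H = L
n8 = n4 NOR n7 = H NOR L = L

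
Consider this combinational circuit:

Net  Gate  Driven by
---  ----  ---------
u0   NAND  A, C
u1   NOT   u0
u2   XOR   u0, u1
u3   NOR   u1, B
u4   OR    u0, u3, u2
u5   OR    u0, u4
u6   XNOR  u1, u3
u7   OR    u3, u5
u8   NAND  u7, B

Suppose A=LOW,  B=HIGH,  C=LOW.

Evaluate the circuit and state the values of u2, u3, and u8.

u2 = HIGH, u3 = LOW, u8 = LOW

u0 = A NAND C = LOW NAND LOW = HIGH
u1 = NOT u0 = NOT HIGH = LOW
u2 = u0 XOR u1 = HIGH XOR LOW = HIGH
u3 = u1 NOR B = LOW NOR HIGH = LOW
u4 = u0 OR u3 OR u2 = HIGH OR LOW OR HIGH = HIGH
u5 = u0 OR u4 = HIGH OR HIGH = HIGH
u7 = u3 OR u5 = LOW OR HIGH = HIGH
u8 = u7 NAND B = HIGH NAND HIGH = LOW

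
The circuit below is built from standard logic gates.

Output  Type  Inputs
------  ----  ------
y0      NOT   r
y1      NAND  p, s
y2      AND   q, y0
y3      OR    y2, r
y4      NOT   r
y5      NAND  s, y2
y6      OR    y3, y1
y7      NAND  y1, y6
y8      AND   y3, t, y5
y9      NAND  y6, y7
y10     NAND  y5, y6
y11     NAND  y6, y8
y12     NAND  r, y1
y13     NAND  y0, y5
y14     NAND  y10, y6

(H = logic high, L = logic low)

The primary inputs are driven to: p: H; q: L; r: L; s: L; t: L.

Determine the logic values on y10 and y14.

y10 = L, y14 = H

y0 = NOT r = NOT L = H
y1 = p NAND s = H NAND L = H
y2 = q AND y0 = L AND H = L
y3 = y2 OR r = L OR L = L
y5 = s NAND y2 = L NAND L = H
y6 = y3 OR y1 = L OR H = H
y10 = y5 NAND y6 = H NAND H = L
y14 = y10 NAND y6 = L NAND H = H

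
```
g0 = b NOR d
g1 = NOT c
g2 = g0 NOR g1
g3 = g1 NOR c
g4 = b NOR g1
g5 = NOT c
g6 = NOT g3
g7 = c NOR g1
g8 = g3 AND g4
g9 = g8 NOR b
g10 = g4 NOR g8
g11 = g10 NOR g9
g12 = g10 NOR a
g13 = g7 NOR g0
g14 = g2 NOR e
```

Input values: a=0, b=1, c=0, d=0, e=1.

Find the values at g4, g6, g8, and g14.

g4 = 0, g6 = 1, g8 = 0, g14 = 0

g0 = b NOR d = 1 NOR 0 = 0
g1 = NOT c = NOT 0 = 1
g2 = g0 NOR g1 = 0 NOR 1 = 0
g3 = g1 NOR c = 1 NOR 0 = 0
g4 = b NOR g1 = 1 NOR 1 = 0
g6 = NOT g3 = NOT 0 = 1
g8 = g3 AND g4 = 0 AND 0 = 0
g14 = g2 NOR e = 0 NOR 1 = 0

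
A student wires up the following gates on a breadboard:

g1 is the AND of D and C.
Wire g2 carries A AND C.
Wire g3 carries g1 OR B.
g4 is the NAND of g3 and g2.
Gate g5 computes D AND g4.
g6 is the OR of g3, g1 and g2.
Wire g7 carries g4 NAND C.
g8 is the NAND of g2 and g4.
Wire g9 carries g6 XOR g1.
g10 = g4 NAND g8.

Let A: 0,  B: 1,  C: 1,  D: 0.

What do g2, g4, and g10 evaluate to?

g1 = D AND C = 0 AND 1 = 0
g2 = A AND C = 0 AND 1 = 0
g3 = g1 OR B = 0 OR 1 = 1
g4 = g3 NAND g2 = 1 NAND 0 = 1
g8 = g2 NAND g4 = 0 NAND 1 = 1
g10 = g4 NAND g8 = 1 NAND 1 = 0

g2 = 0; g4 = 1; g10 = 0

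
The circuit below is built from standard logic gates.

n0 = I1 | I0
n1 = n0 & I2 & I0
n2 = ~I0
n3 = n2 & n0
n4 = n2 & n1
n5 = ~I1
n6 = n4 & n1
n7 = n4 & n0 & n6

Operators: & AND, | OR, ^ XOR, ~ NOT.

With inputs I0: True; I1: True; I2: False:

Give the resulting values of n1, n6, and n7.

n0 = I1 OR I0 = True OR True = True
n1 = n0 AND I2 AND I0 = True AND False AND True = False
n2 = NOT I0 = NOT True = False
n4 = n2 AND n1 = False AND False = False
n6 = n4 AND n1 = False AND False = False
n7 = n4 AND n0 AND n6 = False AND True AND False = False

n1 = False, n6 = False, n7 = False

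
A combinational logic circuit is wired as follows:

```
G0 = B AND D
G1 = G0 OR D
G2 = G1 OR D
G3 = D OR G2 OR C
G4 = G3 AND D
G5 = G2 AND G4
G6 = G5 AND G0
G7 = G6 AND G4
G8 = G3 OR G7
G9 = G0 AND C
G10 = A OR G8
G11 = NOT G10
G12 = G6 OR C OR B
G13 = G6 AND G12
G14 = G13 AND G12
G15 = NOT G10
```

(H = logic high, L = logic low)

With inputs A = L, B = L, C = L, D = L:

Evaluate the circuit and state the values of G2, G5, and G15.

G0 = B AND D = L AND L = L
G1 = G0 OR D = L OR L = L
G2 = G1 OR D = L OR L = L
G3 = D OR G2 OR C = L OR L OR L = L
G4 = G3 AND D = L AND L = L
G5 = G2 AND G4 = L AND L = L
G6 = G5 AND G0 = L AND L = L
G7 = G6 AND G4 = L AND L = L
G8 = G3 OR G7 = L OR L = L
G10 = A OR G8 = L OR L = L
G15 = NOT G10 = NOT L = H

G2 = L  G5 = L  G15 = H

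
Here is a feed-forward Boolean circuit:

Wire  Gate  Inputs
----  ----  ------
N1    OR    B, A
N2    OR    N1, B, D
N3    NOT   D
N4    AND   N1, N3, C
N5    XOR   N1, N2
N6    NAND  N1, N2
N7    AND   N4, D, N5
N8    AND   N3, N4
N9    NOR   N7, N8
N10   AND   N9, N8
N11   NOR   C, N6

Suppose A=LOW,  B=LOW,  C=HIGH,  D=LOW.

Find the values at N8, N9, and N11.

N8 = LOW, N9 = HIGH, N11 = LOW

N1 = B OR A = LOW OR LOW = LOW
N2 = N1 OR B OR D = LOW OR LOW OR LOW = LOW
N3 = NOT D = NOT LOW = HIGH
N4 = N1 AND N3 AND C = LOW AND HIGH AND HIGH = LOW
N5 = N1 XOR N2 = LOW XOR LOW = LOW
N6 = N1 NAND N2 = LOW NAND LOW = HIGH
N7 = N4 AND D AND N5 = LOW AND LOW AND LOW = LOW
N8 = N3 AND N4 = HIGH AND LOW = LOW
N9 = N7 NOR N8 = LOW NOR LOW = HIGH
N11 = C NOR N6 = HIGH NOR HIGH = LOW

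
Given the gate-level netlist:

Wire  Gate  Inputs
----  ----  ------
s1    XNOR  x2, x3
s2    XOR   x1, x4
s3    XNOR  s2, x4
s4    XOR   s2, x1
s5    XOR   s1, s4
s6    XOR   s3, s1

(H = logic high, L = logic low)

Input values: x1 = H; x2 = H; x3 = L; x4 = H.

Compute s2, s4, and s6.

s2 = L, s4 = H, s6 = L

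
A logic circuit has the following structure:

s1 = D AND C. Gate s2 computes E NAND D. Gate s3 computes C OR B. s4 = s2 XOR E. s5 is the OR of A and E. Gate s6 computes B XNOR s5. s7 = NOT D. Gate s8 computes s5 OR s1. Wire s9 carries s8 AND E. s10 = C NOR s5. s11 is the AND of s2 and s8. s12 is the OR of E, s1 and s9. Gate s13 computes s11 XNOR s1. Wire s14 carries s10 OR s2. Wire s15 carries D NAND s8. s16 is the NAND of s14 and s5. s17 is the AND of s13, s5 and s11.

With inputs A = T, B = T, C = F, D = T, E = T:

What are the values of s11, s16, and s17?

s1 = D AND C = T AND F = F
s2 = E NAND D = T NAND T = F
s5 = A OR E = T OR T = T
s8 = s5 OR s1 = T OR F = T
s10 = C NOR s5 = F NOR T = F
s11 = s2 AND s8 = F AND T = F
s13 = s11 XNOR s1 = F XNOR F = T
s14 = s10 OR s2 = F OR F = F
s16 = s14 NAND s5 = F NAND T = T
s17 = s13 AND s5 AND s11 = T AND T AND F = F

s11 = F, s16 = T, s17 = F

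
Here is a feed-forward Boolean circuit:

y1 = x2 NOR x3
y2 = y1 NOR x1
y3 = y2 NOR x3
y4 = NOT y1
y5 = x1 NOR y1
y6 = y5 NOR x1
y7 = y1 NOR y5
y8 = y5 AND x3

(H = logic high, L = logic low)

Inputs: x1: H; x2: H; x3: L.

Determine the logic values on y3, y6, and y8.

y3 = H  y6 = L  y8 = L

y1 = x2 NOR x3 = H NOR L = L
y2 = y1 NOR x1 = L NOR H = L
y3 = y2 NOR x3 = L NOR L = H
y5 = x1 NOR y1 = H NOR L = L
y6 = y5 NOR x1 = L NOR H = L
y8 = y5 AND x3 = L AND L = L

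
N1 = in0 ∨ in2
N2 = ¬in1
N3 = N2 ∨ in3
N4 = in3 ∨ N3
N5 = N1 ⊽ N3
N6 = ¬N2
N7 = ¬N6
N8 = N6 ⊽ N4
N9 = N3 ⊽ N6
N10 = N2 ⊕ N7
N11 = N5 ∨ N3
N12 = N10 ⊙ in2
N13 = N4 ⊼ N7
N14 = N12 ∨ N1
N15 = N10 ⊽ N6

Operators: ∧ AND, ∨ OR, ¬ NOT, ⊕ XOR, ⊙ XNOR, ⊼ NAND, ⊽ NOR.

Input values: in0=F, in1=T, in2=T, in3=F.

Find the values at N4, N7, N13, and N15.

N2 = NOT in1 = NOT T = F
N3 = N2 OR in3 = F OR F = F
N4 = in3 OR N3 = F OR F = F
N6 = NOT N2 = NOT F = T
N7 = NOT N6 = NOT T = F
N10 = N2 XOR N7 = F XOR F = F
N13 = N4 NAND N7 = F NAND F = T
N15 = N10 NOR N6 = F NOR T = F

N4 = F, N7 = F, N13 = T, N15 = F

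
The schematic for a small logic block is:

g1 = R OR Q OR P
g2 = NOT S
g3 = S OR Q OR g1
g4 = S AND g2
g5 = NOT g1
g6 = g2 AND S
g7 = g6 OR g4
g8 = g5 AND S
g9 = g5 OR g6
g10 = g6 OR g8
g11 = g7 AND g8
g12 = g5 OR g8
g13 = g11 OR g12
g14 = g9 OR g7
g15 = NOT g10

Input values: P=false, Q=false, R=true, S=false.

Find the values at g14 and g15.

g14 = false; g15 = true

g1 = R OR Q OR P = true OR false OR false = true
g2 = NOT S = NOT false = true
g4 = S AND g2 = false AND true = false
g5 = NOT g1 = NOT true = false
g6 = g2 AND S = true AND false = false
g7 = g6 OR g4 = false OR false = false
g8 = g5 AND S = false AND false = false
g9 = g5 OR g6 = false OR false = false
g10 = g6 OR g8 = false OR false = false
g14 = g9 OR g7 = false OR false = false
g15 = NOT g10 = NOT false = true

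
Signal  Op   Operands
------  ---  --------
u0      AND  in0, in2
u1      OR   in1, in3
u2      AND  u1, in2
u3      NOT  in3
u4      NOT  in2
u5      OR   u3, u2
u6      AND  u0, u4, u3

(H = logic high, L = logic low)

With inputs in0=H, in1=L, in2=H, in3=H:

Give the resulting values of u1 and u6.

u1 = H; u6 = L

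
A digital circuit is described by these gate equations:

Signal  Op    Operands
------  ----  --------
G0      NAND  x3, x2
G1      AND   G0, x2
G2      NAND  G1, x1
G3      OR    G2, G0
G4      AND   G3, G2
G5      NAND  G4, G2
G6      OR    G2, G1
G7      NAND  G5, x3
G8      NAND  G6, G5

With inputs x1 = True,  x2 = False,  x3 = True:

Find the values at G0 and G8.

G0 = True, G8 = True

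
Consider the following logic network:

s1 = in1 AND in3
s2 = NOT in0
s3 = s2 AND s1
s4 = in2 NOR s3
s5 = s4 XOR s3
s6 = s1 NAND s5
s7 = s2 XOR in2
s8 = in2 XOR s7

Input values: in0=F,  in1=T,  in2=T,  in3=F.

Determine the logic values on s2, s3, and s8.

s1 = in1 AND in3 = T AND F = F
s2 = NOT in0 = NOT F = T
s3 = s2 AND s1 = T AND F = F
s7 = s2 XOR in2 = T XOR T = F
s8 = in2 XOR s7 = T XOR F = T

s2 = T  s3 = F  s8 = T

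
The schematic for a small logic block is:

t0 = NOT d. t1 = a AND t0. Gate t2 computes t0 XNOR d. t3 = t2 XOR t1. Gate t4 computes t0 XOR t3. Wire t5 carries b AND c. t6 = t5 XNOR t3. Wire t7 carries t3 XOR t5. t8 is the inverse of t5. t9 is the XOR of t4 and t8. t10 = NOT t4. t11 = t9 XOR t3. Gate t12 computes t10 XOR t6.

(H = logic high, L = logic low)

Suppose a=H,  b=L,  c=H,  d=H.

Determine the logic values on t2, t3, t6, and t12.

t2 = L  t3 = L  t6 = H  t12 = L

t0 = NOT d = NOT H = L
t1 = a AND t0 = H AND L = L
t2 = t0 XNOR d = L XNOR H = L
t3 = t2 XOR t1 = L XOR L = L
t4 = t0 XOR t3 = L XOR L = L
t5 = b AND c = L AND H = L
t6 = t5 XNOR t3 = L XNOR L = H
t10 = NOT t4 = NOT L = H
t12 = t10 XOR t6 = H XOR H = L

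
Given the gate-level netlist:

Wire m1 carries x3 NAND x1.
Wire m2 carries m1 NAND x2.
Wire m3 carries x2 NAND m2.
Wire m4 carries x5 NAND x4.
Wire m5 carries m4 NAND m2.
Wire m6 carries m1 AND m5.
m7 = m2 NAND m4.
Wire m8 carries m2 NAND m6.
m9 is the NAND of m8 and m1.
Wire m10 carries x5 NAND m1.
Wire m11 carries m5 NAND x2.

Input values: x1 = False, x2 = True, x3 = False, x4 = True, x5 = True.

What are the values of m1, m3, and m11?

m1 = True, m3 = True, m11 = False

m1 = x3 NAND x1 = False NAND False = True
m2 = m1 NAND x2 = True NAND True = False
m3 = x2 NAND m2 = True NAND False = True
m4 = x5 NAND x4 = True NAND True = False
m5 = m4 NAND m2 = False NAND False = True
m11 = m5 NAND x2 = True NAND True = False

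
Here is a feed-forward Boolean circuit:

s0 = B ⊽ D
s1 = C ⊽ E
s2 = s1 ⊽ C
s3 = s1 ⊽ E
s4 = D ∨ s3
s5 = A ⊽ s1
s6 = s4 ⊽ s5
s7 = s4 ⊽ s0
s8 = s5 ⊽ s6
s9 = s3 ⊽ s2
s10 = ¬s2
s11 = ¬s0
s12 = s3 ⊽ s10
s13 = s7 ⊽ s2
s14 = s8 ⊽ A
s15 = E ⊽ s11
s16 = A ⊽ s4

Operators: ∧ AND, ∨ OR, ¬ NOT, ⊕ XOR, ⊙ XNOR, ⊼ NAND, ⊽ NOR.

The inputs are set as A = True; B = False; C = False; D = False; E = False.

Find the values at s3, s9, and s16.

s1 = C NOR E = False NOR False = True
s2 = s1 NOR C = True NOR False = False
s3 = s1 NOR E = True NOR False = False
s4 = D OR s3 = False OR False = False
s9 = s3 NOR s2 = False NOR False = True
s16 = A NOR s4 = True NOR False = False

s3 = False, s9 = True, s16 = False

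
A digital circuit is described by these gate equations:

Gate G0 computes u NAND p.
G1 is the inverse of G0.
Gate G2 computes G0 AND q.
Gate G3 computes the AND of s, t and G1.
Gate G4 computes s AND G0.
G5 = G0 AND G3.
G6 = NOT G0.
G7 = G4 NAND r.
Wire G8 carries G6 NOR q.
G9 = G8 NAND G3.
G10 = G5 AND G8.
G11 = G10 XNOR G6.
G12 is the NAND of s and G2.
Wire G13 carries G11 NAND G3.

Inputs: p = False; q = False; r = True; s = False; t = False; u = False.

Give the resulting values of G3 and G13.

G3 = False, G13 = True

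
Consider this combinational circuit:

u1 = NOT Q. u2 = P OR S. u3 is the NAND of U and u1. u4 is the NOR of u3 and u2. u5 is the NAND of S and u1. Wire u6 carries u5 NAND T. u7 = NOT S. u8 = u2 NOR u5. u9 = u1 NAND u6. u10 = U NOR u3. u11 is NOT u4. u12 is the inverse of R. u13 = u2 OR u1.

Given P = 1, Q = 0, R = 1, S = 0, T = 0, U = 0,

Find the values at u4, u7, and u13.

u1 = NOT Q = NOT 0 = 1
u2 = P OR S = 1 OR 0 = 1
u3 = U NAND u1 = 0 NAND 1 = 1
u4 = u3 NOR u2 = 1 NOR 1 = 0
u7 = NOT S = NOT 0 = 1
u13 = u2 OR u1 = 1 OR 1 = 1

u4 = 0, u7 = 1, u13 = 1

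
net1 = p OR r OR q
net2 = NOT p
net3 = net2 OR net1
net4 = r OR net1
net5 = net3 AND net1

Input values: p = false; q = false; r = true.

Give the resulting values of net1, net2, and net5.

net1 = p OR r OR q = false OR true OR false = true
net2 = NOT p = NOT false = true
net3 = net2 OR net1 = true OR true = true
net5 = net3 AND net1 = true AND true = true

net1 = true, net2 = true, net5 = true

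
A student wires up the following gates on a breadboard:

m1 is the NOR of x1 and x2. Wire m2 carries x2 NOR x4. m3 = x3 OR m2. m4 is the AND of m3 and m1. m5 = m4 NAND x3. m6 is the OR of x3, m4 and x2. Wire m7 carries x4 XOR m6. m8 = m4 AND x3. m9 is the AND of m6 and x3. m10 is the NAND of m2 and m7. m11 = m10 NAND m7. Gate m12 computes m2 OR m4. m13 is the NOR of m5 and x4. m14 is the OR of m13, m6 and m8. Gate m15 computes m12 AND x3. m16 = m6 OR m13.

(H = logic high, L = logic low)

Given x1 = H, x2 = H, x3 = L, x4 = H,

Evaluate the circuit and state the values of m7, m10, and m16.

m1 = x1 NOR x2 = H NOR H = L
m2 = x2 NOR x4 = H NOR H = L
m3 = x3 OR m2 = L OR L = L
m4 = m3 AND m1 = L AND L = L
m5 = m4 NAND x3 = L NAND L = H
m6 = x3 OR m4 OR x2 = L OR L OR H = H
m7 = x4 XOR m6 = H XOR H = L
m10 = m2 NAND m7 = L NAND L = H
m13 = m5 NOR x4 = H NOR H = L
m16 = m6 OR m13 = H OR L = H

m7 = L, m10 = H, m16 = H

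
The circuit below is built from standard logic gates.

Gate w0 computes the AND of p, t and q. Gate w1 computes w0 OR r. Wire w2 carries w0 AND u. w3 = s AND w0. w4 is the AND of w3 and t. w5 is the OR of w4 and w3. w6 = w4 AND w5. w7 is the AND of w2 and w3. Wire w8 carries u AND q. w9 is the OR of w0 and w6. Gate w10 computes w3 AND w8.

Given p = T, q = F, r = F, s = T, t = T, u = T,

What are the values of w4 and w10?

w0 = p AND t AND q = T AND T AND F = F
w3 = s AND w0 = T AND F = F
w4 = w3 AND t = F AND T = F
w8 = u AND q = T AND F = F
w10 = w3 AND w8 = F AND F = F

w4 = F, w10 = F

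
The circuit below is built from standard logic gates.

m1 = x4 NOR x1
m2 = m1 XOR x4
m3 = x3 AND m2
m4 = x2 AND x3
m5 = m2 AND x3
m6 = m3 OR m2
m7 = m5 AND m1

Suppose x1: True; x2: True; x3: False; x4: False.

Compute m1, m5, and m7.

m1 = False; m5 = False; m7 = False

m1 = x4 NOR x1 = False NOR True = False
m2 = m1 XOR x4 = False XOR False = False
m5 = m2 AND x3 = False AND False = False
m7 = m5 AND m1 = False AND False = False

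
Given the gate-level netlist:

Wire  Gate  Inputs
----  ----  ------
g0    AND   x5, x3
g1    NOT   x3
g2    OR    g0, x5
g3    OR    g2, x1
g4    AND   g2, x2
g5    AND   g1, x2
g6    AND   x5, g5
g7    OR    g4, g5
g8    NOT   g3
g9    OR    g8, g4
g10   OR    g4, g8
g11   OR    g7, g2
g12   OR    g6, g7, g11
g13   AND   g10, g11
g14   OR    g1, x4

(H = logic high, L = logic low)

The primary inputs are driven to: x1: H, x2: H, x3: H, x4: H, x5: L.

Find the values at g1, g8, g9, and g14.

g1 = L  g8 = L  g9 = L  g14 = H

g0 = x5 AND x3 = L AND H = L
g1 = NOT x3 = NOT H = L
g2 = g0 OR x5 = L OR L = L
g3 = g2 OR x1 = L OR H = H
g4 = g2 AND x2 = L AND H = L
g8 = NOT g3 = NOT H = L
g9 = g8 OR g4 = L OR L = L
g14 = g1 OR x4 = L OR H = H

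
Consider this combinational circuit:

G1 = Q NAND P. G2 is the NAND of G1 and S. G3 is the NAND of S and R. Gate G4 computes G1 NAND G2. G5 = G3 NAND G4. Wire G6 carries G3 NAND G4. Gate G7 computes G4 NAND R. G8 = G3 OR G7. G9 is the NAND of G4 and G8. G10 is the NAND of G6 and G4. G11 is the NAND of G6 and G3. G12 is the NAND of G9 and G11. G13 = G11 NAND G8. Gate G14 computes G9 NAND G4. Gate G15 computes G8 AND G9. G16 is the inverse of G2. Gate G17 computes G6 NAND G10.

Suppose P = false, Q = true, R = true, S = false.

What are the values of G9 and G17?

G9 = true, G17 = false

G1 = Q NAND P = true NAND false = true
G2 = G1 NAND S = true NAND false = true
G3 = S NAND R = false NAND true = true
G4 = G1 NAND G2 = true NAND true = false
G6 = G3 NAND G4 = true NAND false = true
G7 = G4 NAND R = false NAND true = true
G8 = G3 OR G7 = true OR true = true
G9 = G4 NAND G8 = false NAND true = true
G10 = G6 NAND G4 = true NAND false = true
G17 = G6 NAND G10 = true NAND true = false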